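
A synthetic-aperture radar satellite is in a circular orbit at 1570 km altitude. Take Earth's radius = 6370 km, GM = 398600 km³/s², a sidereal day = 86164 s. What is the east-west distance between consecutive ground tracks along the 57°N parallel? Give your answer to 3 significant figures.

1780 km

Semi-major axis a = 6370 + 1570 = 7940 km. Period T = 2π√(a³/μ) = 2π√(7940³/398600) = 7041.1 s = 117.35 min.
Node shift per orbit = (7041.1/86164) × 360° = 29.42°.
Equatorial spacing = 29.42 × 111.2 km/° = 3271 km.
At 57° latitude, spacing = 3271 × cos(57°) = 1781 km.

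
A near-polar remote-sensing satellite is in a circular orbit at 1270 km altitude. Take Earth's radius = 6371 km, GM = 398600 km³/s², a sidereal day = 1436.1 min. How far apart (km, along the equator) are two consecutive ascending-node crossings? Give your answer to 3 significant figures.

3090 km

Semi-major axis a = 6371 + 1270 = 7641 km. Period T = 2π√(a³/μ) = 2π√(7641³/398600) = 6647.2 s = 110.79 min.
During one orbit Earth rotates (6647.2 / 86166) × 360° = 27.77°.
At the equator that is 27.77° × (2π·6371/360) km/° = 27.77 × 111.2 = 3088 km.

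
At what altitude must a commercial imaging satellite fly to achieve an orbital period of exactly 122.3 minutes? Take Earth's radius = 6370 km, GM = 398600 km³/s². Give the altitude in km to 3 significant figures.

T = 122.3 min = 7338.0 s.
From T = 2π√(a³/μ): a = (μ T²/4π²)^(1/3) = (398600 × 7338.0² / 4π²)^(1/3) = 8162 km.
Altitude h = a − R = 8162 − 6370 = 1792 km.

1790 km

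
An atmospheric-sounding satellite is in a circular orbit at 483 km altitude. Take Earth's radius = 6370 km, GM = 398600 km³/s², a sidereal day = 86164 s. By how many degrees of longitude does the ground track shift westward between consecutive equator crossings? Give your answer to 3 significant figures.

Semi-major axis a = 6370 + 483 = 6853 km. Period T = 2π√(a³/μ) = 2π√(6853³/398600) = 5645.9 s = 94.10 min.
During one orbit Earth rotates (5645.9 / 86164) × 360° = 23.59°.

23.6°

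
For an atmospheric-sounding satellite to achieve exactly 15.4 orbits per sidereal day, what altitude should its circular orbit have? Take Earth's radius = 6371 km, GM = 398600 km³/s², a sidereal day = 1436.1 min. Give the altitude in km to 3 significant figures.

441 km

Required period T = 86166 / 15.4 = 5595.2 s.
From T = 2π√(a³/μ): a = (μ T²/4π²)^(1/3) = (398600 × 5595.2² / 4π²)^(1/3) = 6812 km.
Altitude h = a − R = 6812 − 6371 = 441 km.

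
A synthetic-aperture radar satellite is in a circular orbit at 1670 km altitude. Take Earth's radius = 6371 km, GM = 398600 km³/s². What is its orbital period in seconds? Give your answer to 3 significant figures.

Semi-major axis a = 6371 + 1670 = 8041 km. Period T = 2π√(a³/μ) = 2π√(8041³/398600) = 7175.9 s = 119.60 min.

7180 seconds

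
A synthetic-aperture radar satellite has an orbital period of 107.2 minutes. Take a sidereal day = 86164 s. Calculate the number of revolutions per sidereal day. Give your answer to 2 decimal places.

13.40

T = 107.2 min = 6432.0 s.
Orbits per sidereal day = 86164 / 6432.0 = 13.396.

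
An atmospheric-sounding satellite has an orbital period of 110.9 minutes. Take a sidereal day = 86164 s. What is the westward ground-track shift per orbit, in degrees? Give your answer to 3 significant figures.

T = 110.9 min = 6654.0 s.
During one orbit Earth rotates (6654.0 / 86164) × 360° = 27.80°.

27.8°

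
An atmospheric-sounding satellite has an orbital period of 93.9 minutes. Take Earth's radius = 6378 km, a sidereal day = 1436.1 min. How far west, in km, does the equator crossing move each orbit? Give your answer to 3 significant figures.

T = 93.9 min = 5634.0 s.
During one orbit Earth rotates (5634.0 / 86166) × 360° = 23.54°.
At the equator that is 23.54° × (2π·6378/360) km/° = 23.54 × 111.3 = 2620 km.

2620 km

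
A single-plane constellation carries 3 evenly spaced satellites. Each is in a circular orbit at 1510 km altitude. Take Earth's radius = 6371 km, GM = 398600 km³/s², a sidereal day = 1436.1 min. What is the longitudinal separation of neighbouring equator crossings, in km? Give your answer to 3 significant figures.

Semi-major axis a = 6371 + 1510 = 7881 km. Period T = 2π√(a³/μ) = 2π√(7881³/398600) = 6962.8 s = 116.05 min.
Single-satellite node shift = (6962.8/86166) × 360° = 29.09°.
With 3 satellites evenly phased, successive equator crossings are 29.09/3 = 9.697° apart.
That is 9.697 × 111.2 = 1078 km at the equator.

1080 km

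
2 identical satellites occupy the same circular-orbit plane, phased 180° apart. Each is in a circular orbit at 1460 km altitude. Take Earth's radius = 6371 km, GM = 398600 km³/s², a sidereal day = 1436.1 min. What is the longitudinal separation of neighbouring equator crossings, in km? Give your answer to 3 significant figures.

Semi-major axis a = 6371 + 1460 = 7831 km. Period T = 2π√(a³/μ) = 2π√(7831³/398600) = 6896.6 s = 114.94 min.
Single-satellite node shift = (6896.6/86166) × 360° = 28.81°.
With 2 satellites evenly phased, successive equator crossings are 28.81/2 = 14.407° apart.
That is 14.407 × 111.2 = 1602 km at the equator.

1600 km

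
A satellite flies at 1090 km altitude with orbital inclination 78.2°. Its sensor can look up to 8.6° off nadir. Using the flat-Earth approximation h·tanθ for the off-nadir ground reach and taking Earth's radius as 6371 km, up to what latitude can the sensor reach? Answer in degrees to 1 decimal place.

For a prograde orbit the ground track reaches latitude ±i = ±78.2°.
Sensor half-swath on the ground ≈ 1090·tan(8.6°) = 165 km = 1.48° of latitude.
Maximum observable latitude ≈ 78.2 + 1.48 = 79.7°.

79.7°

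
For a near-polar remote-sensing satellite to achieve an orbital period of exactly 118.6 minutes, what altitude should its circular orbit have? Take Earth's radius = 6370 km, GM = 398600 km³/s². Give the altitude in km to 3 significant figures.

T = 118.6 min = 7116.0 s.
From T = 2π√(a³/μ): a = (μ T²/4π²)^(1/3) = (398600 × 7116.0² / 4π²)^(1/3) = 7996 km.
Altitude h = a − R = 7996 − 6370 = 1626 km.

1630 km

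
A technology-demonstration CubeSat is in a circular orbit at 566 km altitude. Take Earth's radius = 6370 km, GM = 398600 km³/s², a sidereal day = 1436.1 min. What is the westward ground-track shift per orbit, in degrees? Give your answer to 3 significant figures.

Semi-major axis a = 6370 + 566 = 6936 km. Period T = 2π√(a³/μ) = 2π√(6936³/398600) = 5748.8 s = 95.81 min.
During one orbit Earth rotates (5748.8 / 86166) × 360° = 24.02°.

24.0°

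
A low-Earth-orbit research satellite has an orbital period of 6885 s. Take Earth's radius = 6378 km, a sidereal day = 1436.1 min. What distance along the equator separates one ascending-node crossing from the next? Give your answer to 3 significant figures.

During one orbit Earth rotates (6885.0 / 86166) × 360° = 28.77°.
At the equator that is 28.77° × (2π·6378/360) km/° = 28.77 × 111.3 = 3202 km.

3200 km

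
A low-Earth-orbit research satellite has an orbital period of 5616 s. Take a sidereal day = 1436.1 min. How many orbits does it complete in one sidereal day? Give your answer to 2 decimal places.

15.34

Orbits per sidereal day = 86166 / 5616.0 = 15.343.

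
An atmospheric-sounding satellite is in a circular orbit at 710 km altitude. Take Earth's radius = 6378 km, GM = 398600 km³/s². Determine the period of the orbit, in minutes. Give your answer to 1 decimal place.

99.0 min

Semi-major axis a = 6378 + 710 = 7088 km. Period T = 2π√(a³/μ) = 2π√(7088³/398600) = 5938.8 s = 98.98 min.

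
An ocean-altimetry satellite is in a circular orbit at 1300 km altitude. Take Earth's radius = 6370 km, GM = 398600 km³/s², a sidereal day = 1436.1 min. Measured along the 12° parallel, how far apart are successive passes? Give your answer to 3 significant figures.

Semi-major axis a = 6370 + 1300 = 7670 km. Period T = 2π√(a³/μ) = 2π√(7670³/398600) = 6685.0 s = 111.42 min.
Node shift per orbit = (6685.0/86166) × 360° = 27.93°.
Equatorial spacing = 27.93 × 111.2 km/° = 3105 km.
At 12° latitude, spacing = 3105 × cos(12°) = 3037 km.

3040 km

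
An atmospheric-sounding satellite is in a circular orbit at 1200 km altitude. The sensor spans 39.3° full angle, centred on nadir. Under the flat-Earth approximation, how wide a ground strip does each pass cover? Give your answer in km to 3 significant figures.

857 km

Half-angle = 39.3°/2 = 19.65°.
Swath width ≈ 2h·tan(θ/2) = 2 × 1200 × tan(19.65°) = 857.0 km.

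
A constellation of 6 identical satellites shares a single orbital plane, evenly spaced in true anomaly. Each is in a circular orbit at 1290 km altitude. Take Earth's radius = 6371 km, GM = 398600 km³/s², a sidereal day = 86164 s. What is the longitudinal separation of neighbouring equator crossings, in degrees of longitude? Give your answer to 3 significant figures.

Semi-major axis a = 6371 + 1290 = 7661 km. Period T = 2π√(a³/μ) = 2π√(7661³/398600) = 6673.3 s = 111.22 min.
Single-satellite node shift = (6673.3/86164) × 360° = 27.88°.
With 6 satellites evenly phased, successive equator crossings are 27.88/6 = 4.647° apart.

4.65°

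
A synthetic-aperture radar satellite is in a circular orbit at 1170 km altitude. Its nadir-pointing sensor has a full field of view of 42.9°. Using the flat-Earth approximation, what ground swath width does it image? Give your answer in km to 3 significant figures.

Half-angle = 42.9°/2 = 21.45°.
Swath width ≈ 2h·tan(θ/2) = 2 × 1170 × tan(21.45°) = 919.4 km.

919 km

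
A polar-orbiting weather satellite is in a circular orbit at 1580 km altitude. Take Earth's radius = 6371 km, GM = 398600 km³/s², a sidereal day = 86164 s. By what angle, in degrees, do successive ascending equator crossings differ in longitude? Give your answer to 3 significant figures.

Semi-major axis a = 6371 + 1580 = 7951 km. Period T = 2π√(a³/μ) = 2π√(7951³/398600) = 7055.8 s = 117.60 min.
During one orbit Earth rotates (7055.8 / 86164) × 360° = 29.48°.

29.5°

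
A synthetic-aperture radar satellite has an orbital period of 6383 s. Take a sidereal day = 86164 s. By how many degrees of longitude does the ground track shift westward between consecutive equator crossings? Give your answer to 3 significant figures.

26.7°

During one orbit Earth rotates (6383.0 / 86164) × 360° = 26.67°.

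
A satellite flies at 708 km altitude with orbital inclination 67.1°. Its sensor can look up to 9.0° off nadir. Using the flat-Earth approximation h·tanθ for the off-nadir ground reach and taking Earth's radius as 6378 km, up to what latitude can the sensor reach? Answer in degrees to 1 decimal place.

For a prograde orbit the ground track reaches latitude ±i = ±67.1°.
Sensor half-swath on the ground ≈ 708·tan(9.0°) = 112 km = 1.01° of latitude.
Maximum observable latitude ≈ 67.1 + 1.01 = 68.1°.

68.1°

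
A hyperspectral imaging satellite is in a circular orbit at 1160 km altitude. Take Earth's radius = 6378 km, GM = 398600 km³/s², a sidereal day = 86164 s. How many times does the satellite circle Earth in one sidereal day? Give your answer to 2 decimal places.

Semi-major axis a = 6378 + 1160 = 7538 km. Period T = 2π√(a³/μ) = 2π√(7538³/398600) = 6513.2 s = 108.55 min.
Orbits per sidereal day = 86164 / 6513.2 = 13.229.

13.23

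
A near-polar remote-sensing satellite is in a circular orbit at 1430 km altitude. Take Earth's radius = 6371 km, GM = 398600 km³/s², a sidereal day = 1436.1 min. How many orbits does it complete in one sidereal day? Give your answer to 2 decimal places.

Semi-major axis a = 6371 + 1430 = 7801 km. Period T = 2π√(a³/μ) = 2π√(7801³/398600) = 6857.0 s = 114.28 min.
Orbits per sidereal day = 86166 / 6857.0 = 12.566.

12.57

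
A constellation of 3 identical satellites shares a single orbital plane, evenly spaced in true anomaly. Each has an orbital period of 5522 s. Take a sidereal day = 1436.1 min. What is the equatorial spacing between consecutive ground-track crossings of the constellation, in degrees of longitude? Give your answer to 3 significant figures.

Single-satellite node shift = (5522.0/86166) × 360° = 23.07°.
With 3 satellites evenly phased, successive equator crossings are 23.07/3 = 7.690° apart.

7.69°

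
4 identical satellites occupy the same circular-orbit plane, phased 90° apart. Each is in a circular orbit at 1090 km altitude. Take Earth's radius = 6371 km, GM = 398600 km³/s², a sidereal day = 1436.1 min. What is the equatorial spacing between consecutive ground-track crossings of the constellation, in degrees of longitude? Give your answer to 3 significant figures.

6.70°

Semi-major axis a = 6371 + 1090 = 7461 km. Period T = 2π√(a³/μ) = 2π√(7461³/398600) = 6413.7 s = 106.89 min.
Single-satellite node shift = (6413.7/86166) × 360° = 26.80°.
With 4 satellites evenly phased, successive equator crossings are 26.80/4 = 6.699° apart.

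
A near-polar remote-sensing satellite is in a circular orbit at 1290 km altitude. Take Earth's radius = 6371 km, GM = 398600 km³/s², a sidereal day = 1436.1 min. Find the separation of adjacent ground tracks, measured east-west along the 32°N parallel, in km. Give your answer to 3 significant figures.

2630 km

Semi-major axis a = 6371 + 1290 = 7661 km. Period T = 2π√(a³/μ) = 2π√(7661³/398600) = 6673.3 s = 111.22 min.
Node shift per orbit = (6673.3/86166) × 360° = 27.88°.
Equatorial spacing = 27.88 × 111.2 km/° = 3100 km.
At 32° latitude, spacing = 3100 × cos(32°) = 2629 km.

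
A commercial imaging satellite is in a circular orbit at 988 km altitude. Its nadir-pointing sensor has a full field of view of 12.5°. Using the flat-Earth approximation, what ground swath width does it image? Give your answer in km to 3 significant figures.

216 km

Half-angle = 12.5°/2 = 6.25°.
Swath width ≈ 2h·tan(θ/2) = 2 × 988 × tan(6.25°) = 216.4 km.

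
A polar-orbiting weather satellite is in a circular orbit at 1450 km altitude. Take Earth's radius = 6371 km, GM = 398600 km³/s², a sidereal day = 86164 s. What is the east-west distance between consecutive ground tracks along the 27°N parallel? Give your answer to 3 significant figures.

Semi-major axis a = 6371 + 1450 = 7821 km. Period T = 2π√(a³/μ) = 2π√(7821³/398600) = 6883.4 s = 114.72 min.
Node shift per orbit = (6883.4/86164) × 360° = 28.76°.
Equatorial spacing = 28.76 × 111.2 km/° = 3198 km.
At 27° latitude, spacing = 3198 × cos(27°) = 2849 km.

2850 km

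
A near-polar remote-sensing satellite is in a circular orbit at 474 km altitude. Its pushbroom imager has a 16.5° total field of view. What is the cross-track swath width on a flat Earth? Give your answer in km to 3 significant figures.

Half-angle = 16.5°/2 = 8.25°.
Swath width ≈ 2h·tan(θ/2) = 2 × 474 × tan(8.25°) = 137.5 km.

137 km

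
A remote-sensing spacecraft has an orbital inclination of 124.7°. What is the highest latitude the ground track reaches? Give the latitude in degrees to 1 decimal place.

Retrograde orbit: the ground track reaches ±(180° − i) = ±(180 − 124.7) = ±55.3°.

55.3°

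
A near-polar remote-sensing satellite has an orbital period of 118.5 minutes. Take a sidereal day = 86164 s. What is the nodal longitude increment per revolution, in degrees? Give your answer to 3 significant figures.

29.7°

T = 118.5 min = 7110.0 s.
During one orbit Earth rotates (7110.0 / 86164) × 360° = 29.71°.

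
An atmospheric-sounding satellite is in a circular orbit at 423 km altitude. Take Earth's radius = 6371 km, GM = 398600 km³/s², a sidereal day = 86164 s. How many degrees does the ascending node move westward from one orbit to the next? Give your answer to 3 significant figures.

Semi-major axis a = 6371 + 423 = 6794 km. Period T = 2π√(a³/μ) = 2π√(6794³/398600) = 5573.1 s = 92.89 min.
During one orbit Earth rotates (5573.1 / 86164) × 360° = 23.28°.

23.3°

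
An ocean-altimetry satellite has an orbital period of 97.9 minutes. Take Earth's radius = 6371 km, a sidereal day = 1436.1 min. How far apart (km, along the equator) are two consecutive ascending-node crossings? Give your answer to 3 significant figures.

2730 km

T = 97.9 min = 5874.0 s.
During one orbit Earth rotates (5874.0 / 86166) × 360° = 24.54°.
At the equator that is 24.54° × (2π·6371/360) km/° = 24.54 × 111.2 = 2729 km.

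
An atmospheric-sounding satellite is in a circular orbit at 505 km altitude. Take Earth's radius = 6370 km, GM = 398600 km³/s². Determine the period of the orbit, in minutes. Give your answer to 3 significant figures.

Semi-major axis a = 6370 + 505 = 6875 km. Period T = 2π√(a³/μ) = 2π√(6875³/398600) = 5673.1 s = 94.55 min.

94.6 min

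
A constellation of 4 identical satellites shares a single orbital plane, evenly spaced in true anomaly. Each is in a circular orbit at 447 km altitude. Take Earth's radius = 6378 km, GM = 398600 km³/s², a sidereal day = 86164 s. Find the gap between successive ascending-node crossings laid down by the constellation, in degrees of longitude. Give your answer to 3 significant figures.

5.86°

Semi-major axis a = 6378 + 447 = 6825 km. Period T = 2π√(a³/μ) = 2π√(6825³/398600) = 5611.3 s = 93.52 min.
Single-satellite node shift = (5611.3/86164) × 360° = 23.44°.
With 4 satellites evenly phased, successive equator crossings are 23.44/4 = 5.861° apart.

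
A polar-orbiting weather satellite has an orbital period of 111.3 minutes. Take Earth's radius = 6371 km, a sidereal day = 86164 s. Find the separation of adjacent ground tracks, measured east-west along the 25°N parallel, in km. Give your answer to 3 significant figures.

2810 km

T = 111.3 min = 6678.0 s.
Node shift per orbit = (6678.0/86164) × 360° = 27.90°.
Equatorial spacing = 27.90 × 111.2 km/° = 3102 km.
At 25° latitude, spacing = 3102 × cos(25°) = 2812 km.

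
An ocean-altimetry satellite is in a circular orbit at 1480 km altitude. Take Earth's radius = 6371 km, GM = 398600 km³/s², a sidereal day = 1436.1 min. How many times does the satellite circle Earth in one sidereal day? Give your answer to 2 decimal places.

12.45

Semi-major axis a = 6371 + 1480 = 7851 km. Period T = 2π√(a³/μ) = 2π√(7851³/398600) = 6923.1 s = 115.38 min.
Orbits per sidereal day = 86166 / 6923.1 = 12.446.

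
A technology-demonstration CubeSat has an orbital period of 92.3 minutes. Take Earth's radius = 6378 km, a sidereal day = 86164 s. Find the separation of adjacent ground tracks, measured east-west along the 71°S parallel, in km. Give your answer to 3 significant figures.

T = 92.3 min = 5538.0 s.
Node shift per orbit = (5538.0/86164) × 360° = 23.14°.
Equatorial spacing = 23.14 × 111.3 km/° = 2576 km.
At 71° latitude, spacing = 2576 × cos(71°) = 839 km.

839 km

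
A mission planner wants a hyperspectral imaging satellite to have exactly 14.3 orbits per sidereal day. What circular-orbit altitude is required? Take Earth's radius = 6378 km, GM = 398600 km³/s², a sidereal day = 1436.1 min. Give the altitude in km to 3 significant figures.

779 km

Required period T = 86166 / 14.3 = 6025.6 s.
From T = 2π√(a³/μ): a = (μ T²/4π²)^(1/3) = (398600 × 6025.6² / 4π²)^(1/3) = 7157 km.
Altitude h = a − R = 7157 − 6378 = 779 km.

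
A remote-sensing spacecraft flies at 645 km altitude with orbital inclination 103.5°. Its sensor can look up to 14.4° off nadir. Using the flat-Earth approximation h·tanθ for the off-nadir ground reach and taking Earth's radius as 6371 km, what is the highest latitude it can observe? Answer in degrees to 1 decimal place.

78.0°

Retrograde orbit: the ground track reaches ±(180° − i) = ±(180 − 103.5) = ±76.5°.
Sensor half-swath on the ground ≈ 645·tan(14.4°) = 166 km = 1.49° of latitude.
Maximum observable latitude ≈ 76.5 + 1.49 = 78.0°.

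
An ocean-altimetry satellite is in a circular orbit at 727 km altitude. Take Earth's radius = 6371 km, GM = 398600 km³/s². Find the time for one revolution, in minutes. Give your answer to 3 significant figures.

Semi-major axis a = 6371 + 727 = 7098 km. Period T = 2π√(a³/μ) = 2π√(7098³/398600) = 5951.3 s = 99.19 min.

99.2 min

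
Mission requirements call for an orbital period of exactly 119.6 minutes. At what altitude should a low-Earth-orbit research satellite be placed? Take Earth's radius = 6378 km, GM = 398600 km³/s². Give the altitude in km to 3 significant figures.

1660 km

T = 119.6 min = 7176.0 s.
From T = 2π√(a³/μ): a = (μ T²/4π²)^(1/3) = (398600 × 7176.0² / 4π²)^(1/3) = 8041 km.
Altitude h = a − R = 8041 − 6378 = 1663 km.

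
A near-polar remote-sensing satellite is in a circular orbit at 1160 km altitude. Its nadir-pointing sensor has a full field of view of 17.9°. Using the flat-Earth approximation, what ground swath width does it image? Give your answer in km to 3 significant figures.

Half-angle = 17.9°/2 = 8.95°.
Swath width ≈ 2h·tan(θ/2) = 2 × 1160 × tan(8.95°) = 365.4 km.

365 km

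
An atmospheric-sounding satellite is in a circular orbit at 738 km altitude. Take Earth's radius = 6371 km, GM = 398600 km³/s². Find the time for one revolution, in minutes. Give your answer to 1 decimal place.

99.4 min

Semi-major axis a = 6371 + 738 = 7109 km. Period T = 2π√(a³/μ) = 2π√(7109³/398600) = 5965.2 s = 99.42 min.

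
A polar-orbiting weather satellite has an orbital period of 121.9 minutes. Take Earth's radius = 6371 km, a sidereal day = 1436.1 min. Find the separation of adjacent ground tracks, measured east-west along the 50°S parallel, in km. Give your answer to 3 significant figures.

2180 km

T = 121.9 min = 7314.0 s.
Node shift per orbit = (7314.0/86166) × 360° = 30.56°.
Equatorial spacing = 30.56 × 111.2 km/° = 3398 km.
At 50° latitude, spacing = 3398 × cos(50°) = 2184 km.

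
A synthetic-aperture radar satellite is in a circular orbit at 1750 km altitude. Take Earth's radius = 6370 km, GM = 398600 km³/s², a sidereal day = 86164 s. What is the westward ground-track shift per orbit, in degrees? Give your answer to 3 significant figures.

30.4°

Semi-major axis a = 6370 + 1750 = 8120 km. Period T = 2π√(a³/μ) = 2π√(8120³/398600) = 7281.9 s = 121.37 min.
During one orbit Earth rotates (7281.9 / 86164) × 360° = 30.42°.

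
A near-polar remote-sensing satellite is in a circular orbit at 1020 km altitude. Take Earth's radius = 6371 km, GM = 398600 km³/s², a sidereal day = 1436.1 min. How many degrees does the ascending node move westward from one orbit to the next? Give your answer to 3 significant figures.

26.4°

Semi-major axis a = 6371 + 1020 = 7391 km. Period T = 2π√(a³/μ) = 2π√(7391³/398600) = 6323.6 s = 105.39 min.
During one orbit Earth rotates (6323.6 / 86166) × 360° = 26.42°.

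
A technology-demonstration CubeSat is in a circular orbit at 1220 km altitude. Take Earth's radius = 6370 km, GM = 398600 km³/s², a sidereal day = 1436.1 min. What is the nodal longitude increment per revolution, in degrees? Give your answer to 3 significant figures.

27.5°

Semi-major axis a = 6370 + 1220 = 7590 km. Period T = 2π√(a³/μ) = 2π√(7590³/398600) = 6580.7 s = 109.68 min.
During one orbit Earth rotates (6580.7 / 86166) × 360° = 27.49°.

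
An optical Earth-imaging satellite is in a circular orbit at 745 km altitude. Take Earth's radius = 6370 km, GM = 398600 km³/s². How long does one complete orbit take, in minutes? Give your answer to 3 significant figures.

Semi-major axis a = 6370 + 745 = 7115 km. Period T = 2π√(a³/μ) = 2π√(7115³/398600) = 5972.7 s = 99.55 min.

99.5 min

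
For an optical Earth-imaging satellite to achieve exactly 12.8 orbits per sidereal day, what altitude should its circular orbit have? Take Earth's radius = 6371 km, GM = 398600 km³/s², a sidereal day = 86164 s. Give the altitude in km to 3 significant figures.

1330 km

Required period T = 86164 / 12.8 = 6731.6 s.
From T = 2π√(a³/μ): a = (μ T²/4π²)^(1/3) = (398600 × 6731.6² / 4π²)^(1/3) = 7706 km.
Altitude h = a − R = 7706 − 6371 = 1335 km.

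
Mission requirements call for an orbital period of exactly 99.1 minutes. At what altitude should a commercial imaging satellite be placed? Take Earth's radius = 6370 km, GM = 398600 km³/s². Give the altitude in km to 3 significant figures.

724 km

T = 99.1 min = 5946.0 s.
From T = 2π√(a³/μ): a = (μ T²/4π²)^(1/3) = (398600 × 5946.0² / 4π²)^(1/3) = 7094 km.
Altitude h = a − R = 7094 − 6370 = 724 km.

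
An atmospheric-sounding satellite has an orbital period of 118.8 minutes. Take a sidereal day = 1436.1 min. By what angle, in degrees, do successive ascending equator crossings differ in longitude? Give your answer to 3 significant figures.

29.8°

T = 118.8 min = 7128.0 s.
During one orbit Earth rotates (7128.0 / 86166) × 360° = 29.78°.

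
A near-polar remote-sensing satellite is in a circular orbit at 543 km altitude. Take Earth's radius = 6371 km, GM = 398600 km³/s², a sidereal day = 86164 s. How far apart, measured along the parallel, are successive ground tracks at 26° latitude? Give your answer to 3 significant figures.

2390 km

Semi-major axis a = 6371 + 543 = 6914 km. Period T = 2π√(a³/μ) = 2π√(6914³/398600) = 5721.4 s = 95.36 min.
Node shift per orbit = (5721.4/86164) × 360° = 23.90°.
Equatorial spacing = 23.90 × 111.2 km/° = 2658 km.
At 26° latitude, spacing = 2658 × cos(26°) = 2389 km.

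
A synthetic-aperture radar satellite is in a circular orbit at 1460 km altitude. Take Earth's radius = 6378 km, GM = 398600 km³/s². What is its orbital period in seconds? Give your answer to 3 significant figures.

6910 seconds

Semi-major axis a = 6378 + 1460 = 7838 km. Period T = 2π√(a³/μ) = 2π√(7838³/398600) = 6905.9 s = 115.10 min.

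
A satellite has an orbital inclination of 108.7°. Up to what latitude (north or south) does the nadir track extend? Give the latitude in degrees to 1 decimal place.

71.3°

Retrograde orbit: the ground track reaches ±(180° − i) = ±(180 − 108.7) = ±71.3°.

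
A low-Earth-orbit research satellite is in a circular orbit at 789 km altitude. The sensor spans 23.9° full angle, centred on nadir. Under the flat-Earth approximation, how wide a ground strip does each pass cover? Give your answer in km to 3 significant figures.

Half-angle = 23.9°/2 = 11.95°.
Swath width ≈ 2h·tan(θ/2) = 2 × 789 × tan(11.95°) = 334.0 km.

334 km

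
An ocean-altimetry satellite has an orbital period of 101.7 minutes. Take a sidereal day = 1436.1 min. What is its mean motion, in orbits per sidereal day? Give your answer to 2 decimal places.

T = 101.7 min = 6102.0 s.
Orbits per sidereal day = 86166 / 6102.0 = 14.121.

14.12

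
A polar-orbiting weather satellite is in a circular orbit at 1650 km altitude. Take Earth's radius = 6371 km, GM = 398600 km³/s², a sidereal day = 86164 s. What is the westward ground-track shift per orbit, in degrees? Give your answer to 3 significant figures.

29.9°

Semi-major axis a = 6371 + 1650 = 8021 km. Period T = 2π√(a³/μ) = 2π√(8021³/398600) = 7149.1 s = 119.15 min.
During one orbit Earth rotates (7149.1 / 86164) × 360° = 29.87°.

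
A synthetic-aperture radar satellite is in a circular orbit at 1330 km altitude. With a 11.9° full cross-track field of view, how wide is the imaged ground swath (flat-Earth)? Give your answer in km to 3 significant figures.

277 km

Half-angle = 11.9°/2 = 5.95°.
Swath width ≈ 2h·tan(θ/2) = 2 × 1330 × tan(5.95°) = 277.2 km.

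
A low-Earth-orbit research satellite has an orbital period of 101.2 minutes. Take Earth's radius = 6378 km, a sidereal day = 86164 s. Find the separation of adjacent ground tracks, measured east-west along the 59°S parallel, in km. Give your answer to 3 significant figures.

1450 km

T = 101.2 min = 6072.0 s.
Node shift per orbit = (6072.0/86164) × 360° = 25.37°.
Equatorial spacing = 25.37 × 111.3 km/° = 2824 km.
At 59° latitude, spacing = 2824 × cos(59°) = 1454 km.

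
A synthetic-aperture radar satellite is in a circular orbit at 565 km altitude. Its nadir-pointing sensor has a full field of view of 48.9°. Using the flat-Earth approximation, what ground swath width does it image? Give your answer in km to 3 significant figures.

514 km

Half-angle = 48.9°/2 = 24.45°.
Swath width ≈ 2h·tan(θ/2) = 2 × 565 × tan(24.45°) = 513.8 km.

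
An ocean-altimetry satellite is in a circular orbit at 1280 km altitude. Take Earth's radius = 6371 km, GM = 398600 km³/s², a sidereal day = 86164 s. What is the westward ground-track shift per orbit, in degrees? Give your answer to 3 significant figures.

27.8°

Semi-major axis a = 6371 + 1280 = 7651 km. Period T = 2π√(a³/μ) = 2π√(7651³/398600) = 6660.2 s = 111.00 min.
During one orbit Earth rotates (6660.2 / 86164) × 360° = 27.83°.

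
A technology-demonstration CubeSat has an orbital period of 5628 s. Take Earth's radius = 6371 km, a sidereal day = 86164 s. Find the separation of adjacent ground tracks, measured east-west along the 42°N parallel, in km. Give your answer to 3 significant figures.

Node shift per orbit = (5628.0/86164) × 360° = 23.51°.
Equatorial spacing = 23.51 × 111.2 km/° = 2615 km.
At 42° latitude, spacing = 2615 × cos(42°) = 1943 km.

1940 km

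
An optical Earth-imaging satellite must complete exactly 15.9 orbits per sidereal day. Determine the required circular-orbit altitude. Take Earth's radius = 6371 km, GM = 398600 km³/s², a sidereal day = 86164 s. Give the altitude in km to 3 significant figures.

297 km

Required period T = 86164 / 15.9 = 5419.1 s.
From T = 2π√(a³/μ): a = (μ T²/4π²)^(1/3) = (398600 × 5419.1² / 4π²)^(1/3) = 6668 km.
Altitude h = a − R = 6668 − 6371 = 297 km.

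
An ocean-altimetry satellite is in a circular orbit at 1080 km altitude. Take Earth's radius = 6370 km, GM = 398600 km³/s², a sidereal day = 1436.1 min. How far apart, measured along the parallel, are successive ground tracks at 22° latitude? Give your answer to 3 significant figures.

2760 km

Semi-major axis a = 6370 + 1080 = 7450 km. Period T = 2π√(a³/μ) = 2π√(7450³/398600) = 6399.5 s = 106.66 min.
Node shift per orbit = (6399.5/86166) × 360° = 26.74°.
Equatorial spacing = 26.74 × 111.2 km/° = 2973 km.
At 22° latitude, spacing = 2973 × cos(22°) = 2756 km.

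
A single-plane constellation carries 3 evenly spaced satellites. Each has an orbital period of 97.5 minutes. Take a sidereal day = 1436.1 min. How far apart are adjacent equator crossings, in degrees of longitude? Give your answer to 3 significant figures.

T = 97.5 min = 5850.0 s.
Single-satellite node shift = (5850.0/86166) × 360° = 24.44°.
With 3 satellites evenly phased, successive equator crossings are 24.44/3 = 8.147° apart.

8.15°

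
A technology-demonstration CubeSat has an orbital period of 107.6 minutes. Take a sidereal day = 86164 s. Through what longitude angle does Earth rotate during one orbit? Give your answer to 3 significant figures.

T = 107.6 min = 6456.0 s.
During one orbit Earth rotates (6456.0 / 86164) × 360° = 26.97°.

27.0°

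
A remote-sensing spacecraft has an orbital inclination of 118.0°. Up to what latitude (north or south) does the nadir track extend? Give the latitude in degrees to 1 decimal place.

62.0°

Retrograde orbit: the ground track reaches ±(180° − i) = ±(180 − 118.0) = ±62.0°.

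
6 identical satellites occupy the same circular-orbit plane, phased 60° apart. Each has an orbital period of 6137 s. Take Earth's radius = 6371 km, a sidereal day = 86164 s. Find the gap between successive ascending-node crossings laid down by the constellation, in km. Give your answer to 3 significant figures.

Single-satellite node shift = (6137.0/86164) × 360° = 25.64°.
With 6 satellites evenly phased, successive equator crossings are 25.64/6 = 4.273° apart.
That is 4.273 × 111.2 = 475 km at the equator.

475 km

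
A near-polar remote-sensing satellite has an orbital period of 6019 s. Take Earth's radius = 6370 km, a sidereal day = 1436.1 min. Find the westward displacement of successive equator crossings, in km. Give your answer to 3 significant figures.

2800 km

During one orbit Earth rotates (6019.0 / 86166) × 360° = 25.15°.
At the equator that is 25.15° × (2π·6370/360) km/° = 25.15 × 111.2 = 2796 km.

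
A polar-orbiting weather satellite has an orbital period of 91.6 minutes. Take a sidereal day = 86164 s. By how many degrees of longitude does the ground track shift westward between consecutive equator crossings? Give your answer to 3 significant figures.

T = 91.6 min = 5496.0 s.
During one orbit Earth rotates (5496.0 / 86164) × 360° = 22.96°.

23.0°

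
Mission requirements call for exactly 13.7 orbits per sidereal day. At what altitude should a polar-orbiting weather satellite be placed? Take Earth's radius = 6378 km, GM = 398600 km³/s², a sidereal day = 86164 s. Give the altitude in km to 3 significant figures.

Required period T = 86164 / 13.7 = 6289.3 s.
From T = 2π√(a³/μ): a = (μ T²/4π²)^(1/3) = (398600 × 6289.3² / 4π²)^(1/3) = 7364 km.
Altitude h = a − R = 7364 − 6378 = 986 km.

986 km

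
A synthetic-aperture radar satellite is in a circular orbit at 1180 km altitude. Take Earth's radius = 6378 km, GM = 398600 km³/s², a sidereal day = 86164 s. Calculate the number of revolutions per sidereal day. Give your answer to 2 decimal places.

13.18

Semi-major axis a = 6378 + 1180 = 7558 km. Period T = 2π√(a³/μ) = 2π√(7558³/398600) = 6539.2 s = 108.99 min.
Orbits per sidereal day = 86164 / 6539.2 = 13.177.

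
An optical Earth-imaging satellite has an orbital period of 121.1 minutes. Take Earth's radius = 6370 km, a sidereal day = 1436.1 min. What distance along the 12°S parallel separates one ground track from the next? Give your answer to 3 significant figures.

T = 121.1 min = 7266.0 s.
Node shift per orbit = (7266.0/86166) × 360° = 30.36°.
Equatorial spacing = 30.36 × 111.2 km/° = 3375 km.
At 12° latitude, spacing = 3375 × cos(12°) = 3301 km.

3300 km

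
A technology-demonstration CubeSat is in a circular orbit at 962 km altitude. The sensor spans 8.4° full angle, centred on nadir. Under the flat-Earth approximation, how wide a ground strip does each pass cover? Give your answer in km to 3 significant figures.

141 km

Half-angle = 8.4°/2 = 4.2°.
Swath width ≈ 2h·tan(θ/2) = 2 × 962 × tan(4.2°) = 141.3 km.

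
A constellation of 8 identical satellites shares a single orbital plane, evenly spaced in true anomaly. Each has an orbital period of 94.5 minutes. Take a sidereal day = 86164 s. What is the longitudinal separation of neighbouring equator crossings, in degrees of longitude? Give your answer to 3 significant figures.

T = 94.5 min = 5670.0 s.
Single-satellite node shift = (5670.0/86164) × 360° = 23.69°.
With 8 satellites evenly phased, successive equator crossings are 23.69/8 = 2.961° apart.

2.96°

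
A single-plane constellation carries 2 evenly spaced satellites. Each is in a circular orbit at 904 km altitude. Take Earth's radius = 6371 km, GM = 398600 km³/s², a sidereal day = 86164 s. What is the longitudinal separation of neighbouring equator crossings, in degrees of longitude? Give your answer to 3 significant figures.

12.9°

Semi-major axis a = 6371 + 904 = 7275 km. Period T = 2π√(a³/μ) = 2π√(7275³/398600) = 6175.3 s = 102.92 min.
Single-satellite node shift = (6175.3/86164) × 360° = 25.80°.
With 2 satellites evenly phased, successive equator crossings are 25.80/2 = 12.901° apart.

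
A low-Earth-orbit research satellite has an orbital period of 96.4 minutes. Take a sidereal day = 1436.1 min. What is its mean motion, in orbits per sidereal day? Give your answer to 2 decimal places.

T = 96.4 min = 5784.0 s.
Orbits per sidereal day = 86166 / 5784.0 = 14.897.

14.90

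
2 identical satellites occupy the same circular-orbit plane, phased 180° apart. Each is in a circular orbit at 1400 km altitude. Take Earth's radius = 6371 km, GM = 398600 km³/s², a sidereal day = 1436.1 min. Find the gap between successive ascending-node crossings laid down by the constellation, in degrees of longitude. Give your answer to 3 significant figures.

14.2°

Semi-major axis a = 6371 + 1400 = 7771 km. Period T = 2π√(a³/μ) = 2π√(7771³/398600) = 6817.5 s = 113.63 min.
Single-satellite node shift = (6817.5/86166) × 360° = 28.48°.
With 2 satellites evenly phased, successive equator crossings are 28.48/2 = 14.242° apart.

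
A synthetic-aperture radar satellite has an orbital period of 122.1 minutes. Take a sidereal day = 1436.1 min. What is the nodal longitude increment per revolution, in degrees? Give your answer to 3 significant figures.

30.6°

T = 122.1 min = 7326.0 s.
During one orbit Earth rotates (7326.0 / 86166) × 360° = 30.61°.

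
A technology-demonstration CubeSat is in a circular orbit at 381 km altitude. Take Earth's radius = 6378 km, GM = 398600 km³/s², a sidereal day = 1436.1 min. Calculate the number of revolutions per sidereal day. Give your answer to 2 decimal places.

Semi-major axis a = 6378 + 381 = 6759 km. Period T = 2π√(a³/μ) = 2π√(6759³/398600) = 5530.1 s = 92.17 min.
Orbits per sidereal day = 86166 / 5530.1 = 15.581.

15.58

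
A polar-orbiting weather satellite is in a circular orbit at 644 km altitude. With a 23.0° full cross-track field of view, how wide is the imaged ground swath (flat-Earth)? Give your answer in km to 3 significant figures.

Half-angle = 23.0°/2 = 11.5°.
Swath width ≈ 2h·tan(θ/2) = 2 × 644 × tan(11.5°) = 262.0 km.

262 km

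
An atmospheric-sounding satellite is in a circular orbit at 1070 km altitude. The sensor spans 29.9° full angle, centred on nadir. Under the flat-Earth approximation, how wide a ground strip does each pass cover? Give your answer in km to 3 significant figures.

571 km

Half-angle = 29.9°/2 = 14.95°.
Swath width ≈ 2h·tan(θ/2) = 2 × 1070 × tan(14.95°) = 571.4 km.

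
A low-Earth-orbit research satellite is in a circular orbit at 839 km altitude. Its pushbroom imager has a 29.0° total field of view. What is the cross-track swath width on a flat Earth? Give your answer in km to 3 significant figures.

434 km

Half-angle = 29.0°/2 = 14.5°.
Swath width ≈ 2h·tan(θ/2) = 2 × 839 × tan(14.5°) = 434.0 km.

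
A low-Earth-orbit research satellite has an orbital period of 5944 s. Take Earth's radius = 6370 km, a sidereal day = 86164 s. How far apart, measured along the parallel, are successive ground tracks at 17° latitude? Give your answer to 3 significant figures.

Node shift per orbit = (5944.0/86164) × 360° = 24.83°.
Equatorial spacing = 24.83 × 111.2 km/° = 2761 km.
At 17° latitude, spacing = 2761 × cos(17°) = 2640 km.

2640 km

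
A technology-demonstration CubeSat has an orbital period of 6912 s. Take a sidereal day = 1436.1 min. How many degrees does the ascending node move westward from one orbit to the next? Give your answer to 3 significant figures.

During one orbit Earth rotates (6912.0 / 86166) × 360° = 28.88°.

28.9°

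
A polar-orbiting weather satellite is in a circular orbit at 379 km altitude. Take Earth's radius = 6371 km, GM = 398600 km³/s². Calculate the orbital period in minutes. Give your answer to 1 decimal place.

92.0 min

Semi-major axis a = 6371 + 379 = 6750 km. Period T = 2π√(a³/μ) = 2π√(6750³/398600) = 5519.1 s = 91.98 min.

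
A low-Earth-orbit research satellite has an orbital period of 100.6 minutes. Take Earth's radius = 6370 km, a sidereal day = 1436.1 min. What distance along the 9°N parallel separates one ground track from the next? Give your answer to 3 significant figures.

T = 100.6 min = 6036.0 s.
Node shift per orbit = (6036.0/86166) × 360° = 25.22°.
Equatorial spacing = 25.22 × 111.2 km/° = 2804 km.
At 9° latitude, spacing = 2804 × cos(9°) = 2769 km.

2770 km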